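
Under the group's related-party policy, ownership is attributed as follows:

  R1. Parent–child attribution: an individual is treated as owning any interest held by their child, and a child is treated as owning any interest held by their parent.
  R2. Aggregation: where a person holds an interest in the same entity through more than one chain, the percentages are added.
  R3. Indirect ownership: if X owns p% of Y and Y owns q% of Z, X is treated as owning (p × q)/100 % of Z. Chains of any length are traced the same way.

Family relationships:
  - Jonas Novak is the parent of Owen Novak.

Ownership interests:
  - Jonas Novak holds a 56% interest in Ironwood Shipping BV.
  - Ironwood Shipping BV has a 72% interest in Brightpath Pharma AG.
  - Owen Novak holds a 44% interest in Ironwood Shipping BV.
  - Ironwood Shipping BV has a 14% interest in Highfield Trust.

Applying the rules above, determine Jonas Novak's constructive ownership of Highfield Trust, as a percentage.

By parent–child attribution (R1), Jonas Novak is treated as also owning Owen Novak's interest in Ironwood Shipping BV, giving 56% + 44% = 100%.
Chain via Ironwood Shipping BV (R3): 100% × 14% = 14% of Highfield Trust.

14%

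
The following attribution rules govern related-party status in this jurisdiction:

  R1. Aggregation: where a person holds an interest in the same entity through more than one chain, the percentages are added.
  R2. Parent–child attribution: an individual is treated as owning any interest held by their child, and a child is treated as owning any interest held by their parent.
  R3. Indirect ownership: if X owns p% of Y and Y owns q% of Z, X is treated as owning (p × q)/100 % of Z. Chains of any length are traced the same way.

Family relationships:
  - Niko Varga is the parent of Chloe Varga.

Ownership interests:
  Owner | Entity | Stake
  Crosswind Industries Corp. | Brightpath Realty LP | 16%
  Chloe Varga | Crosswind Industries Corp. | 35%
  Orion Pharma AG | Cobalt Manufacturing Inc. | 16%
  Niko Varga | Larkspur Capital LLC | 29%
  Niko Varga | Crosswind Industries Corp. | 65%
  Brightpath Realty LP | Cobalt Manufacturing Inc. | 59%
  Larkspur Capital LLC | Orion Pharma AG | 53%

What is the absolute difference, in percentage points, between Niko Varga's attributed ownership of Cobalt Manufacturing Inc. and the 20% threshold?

By parent–child attribution (R2), Niko Varga is treated as also owning Chloe Varga's interest in Crosswind Industries Corp, giving 65% + 35% = 100%.
Chain via Crosswind Industries Corp. → Brightpath Realty LP (R3): 100% × 16% × 59% = 9.44% of Cobalt Manufacturing Inc.
Chain via Larkspur Capital LLC → Orion Pharma AG (R3): 29% × 53% × 16% = 2.4592% of Cobalt Manufacturing Inc.
Aggregating (R1): 9.44% + 2.4592% = 11.8992%.
11.8992% falls short of the 20% threshold by 8.1008 percentage points.

8.1008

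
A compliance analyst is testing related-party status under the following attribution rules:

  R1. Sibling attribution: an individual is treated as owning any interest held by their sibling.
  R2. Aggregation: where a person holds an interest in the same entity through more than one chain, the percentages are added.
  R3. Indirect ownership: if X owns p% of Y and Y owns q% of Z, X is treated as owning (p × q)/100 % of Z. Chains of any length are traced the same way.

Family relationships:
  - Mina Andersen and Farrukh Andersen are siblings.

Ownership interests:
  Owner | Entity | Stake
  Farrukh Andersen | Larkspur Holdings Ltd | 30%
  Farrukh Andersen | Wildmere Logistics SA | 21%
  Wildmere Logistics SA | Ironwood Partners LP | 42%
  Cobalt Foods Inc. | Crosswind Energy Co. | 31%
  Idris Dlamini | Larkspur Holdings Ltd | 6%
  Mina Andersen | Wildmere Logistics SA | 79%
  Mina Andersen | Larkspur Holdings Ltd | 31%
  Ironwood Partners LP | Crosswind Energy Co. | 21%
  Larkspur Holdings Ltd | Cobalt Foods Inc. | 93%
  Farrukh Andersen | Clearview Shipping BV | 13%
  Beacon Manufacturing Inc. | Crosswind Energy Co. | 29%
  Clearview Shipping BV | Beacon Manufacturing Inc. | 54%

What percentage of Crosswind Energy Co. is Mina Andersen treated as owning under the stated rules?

By sibling attribution (R1), Mina Andersen is treated as also owning Farrukh Andersen's interest in Larkspur Holdings Ltd, giving 31% + 30% = 61%.
By sibling attribution (R1), Mina Andersen is treated as also owning Farrukh Andersen's interest in Wildmere Logistics SA, giving 79% + 21% = 100%.
By sibling attribution (R1), Mina Andersen is treated as owning Farrukh Andersen's 13% interest in Clearview Shipping BV.
Chain via Larkspur Holdings Ltd → Cobalt Foods Inc. (R3): 61% × 93% × 31% = 17.5863% of Crosswind Energy Co.
Chain via Wildmere Logistics SA → Ironwood Partners LP (R3): 100% × 42% × 21% = 8.82% of Crosswind Energy Co.
Chain via Clearview Shipping BV → Beacon Manufacturing Inc. (R3): 13% × 54% × 29% = 2.0358% of Crosswind Energy Co.
Aggregating (R2): 17.5863% + 8.82% + 2.0358% = 28.4421%.

28.4421%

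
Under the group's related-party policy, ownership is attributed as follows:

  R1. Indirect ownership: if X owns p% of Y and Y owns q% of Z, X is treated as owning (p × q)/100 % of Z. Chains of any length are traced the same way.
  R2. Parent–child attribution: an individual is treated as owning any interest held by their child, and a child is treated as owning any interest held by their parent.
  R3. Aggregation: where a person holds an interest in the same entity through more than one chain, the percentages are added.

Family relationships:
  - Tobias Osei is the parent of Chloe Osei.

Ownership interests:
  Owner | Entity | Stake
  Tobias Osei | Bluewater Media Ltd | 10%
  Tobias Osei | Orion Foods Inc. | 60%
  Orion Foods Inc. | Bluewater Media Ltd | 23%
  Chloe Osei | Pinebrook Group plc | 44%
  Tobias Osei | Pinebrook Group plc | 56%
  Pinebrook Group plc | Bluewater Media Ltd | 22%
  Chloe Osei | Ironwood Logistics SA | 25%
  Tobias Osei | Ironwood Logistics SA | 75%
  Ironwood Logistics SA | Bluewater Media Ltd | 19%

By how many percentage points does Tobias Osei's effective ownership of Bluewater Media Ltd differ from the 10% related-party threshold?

By parent–child attribution (R2), Tobias Osei is treated as also owning Chloe Osei's interest in Ironwood Logistics SA, giving 75% + 25% = 100%.
By parent–child attribution (R2), Tobias Osei is treated as also owning Chloe Osei's interest in Pinebrook Group plc, giving 56% + 44% = 100%.
Chain via Ironwood Logistics SA (R1): 100% × 19% = 19% of Bluewater Media Ltd.
Chain via Orion Foods Inc. (R1): 60% × 23% = 13.8% of Bluewater Media Ltd.
Chain via Pinebrook Group plc (R1): 100% × 22% = 22% of Bluewater Media Ltd.
Direct interest in Bluewater Media Ltd: 10%.
Aggregating (R3): 19% + 13.8% + 22% + 10% = 64.8%.
64.8% exceeds the 10% threshold by 54.8 percentage points.

54.8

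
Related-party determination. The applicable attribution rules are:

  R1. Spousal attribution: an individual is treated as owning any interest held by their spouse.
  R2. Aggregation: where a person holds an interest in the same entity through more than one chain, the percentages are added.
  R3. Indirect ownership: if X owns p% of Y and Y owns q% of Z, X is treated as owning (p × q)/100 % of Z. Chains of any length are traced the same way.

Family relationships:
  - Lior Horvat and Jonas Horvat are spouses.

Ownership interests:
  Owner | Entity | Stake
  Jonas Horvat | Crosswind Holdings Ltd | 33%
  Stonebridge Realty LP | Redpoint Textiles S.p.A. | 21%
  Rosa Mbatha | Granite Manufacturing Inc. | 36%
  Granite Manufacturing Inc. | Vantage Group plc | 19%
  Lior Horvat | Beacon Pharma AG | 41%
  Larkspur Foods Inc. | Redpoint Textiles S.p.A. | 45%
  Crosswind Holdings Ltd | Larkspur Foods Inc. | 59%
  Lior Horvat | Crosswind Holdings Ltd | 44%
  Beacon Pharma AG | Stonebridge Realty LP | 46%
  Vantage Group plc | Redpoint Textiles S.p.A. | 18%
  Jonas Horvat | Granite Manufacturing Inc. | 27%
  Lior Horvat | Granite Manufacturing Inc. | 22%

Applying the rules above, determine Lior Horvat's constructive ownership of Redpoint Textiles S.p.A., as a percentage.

26.0799%

By spousal attribution (R1), Lior Horvat is treated as also owning Jonas Horvat's interest in Crosswind Holdings Ltd, giving 44% + 33% = 77%.
By spousal attribution (R1), Lior Horvat is treated as also owning Jonas Horvat's interest in Granite Manufacturing Inc, giving 22% + 27% = 49%.
Chain via Crosswind Holdings Ltd → Larkspur Foods Inc. (R3): 77% × 59% × 45% = 20.4435% of Redpoint Textiles S.p.A.
Chain via Beacon Pharma AG → Stonebridge Realty LP (R3): 41% × 46% × 21% = 3.9606% of Redpoint Textiles S.p.A.
Chain via Granite Manufacturing Inc. → Vantage Group plc (R3): 49% × 19% × 18% = 1.6758% of Redpoint Textiles S.p.A.
Aggregating (R2): 20.4435% + 3.9606% + 1.6758% = 26.0799%.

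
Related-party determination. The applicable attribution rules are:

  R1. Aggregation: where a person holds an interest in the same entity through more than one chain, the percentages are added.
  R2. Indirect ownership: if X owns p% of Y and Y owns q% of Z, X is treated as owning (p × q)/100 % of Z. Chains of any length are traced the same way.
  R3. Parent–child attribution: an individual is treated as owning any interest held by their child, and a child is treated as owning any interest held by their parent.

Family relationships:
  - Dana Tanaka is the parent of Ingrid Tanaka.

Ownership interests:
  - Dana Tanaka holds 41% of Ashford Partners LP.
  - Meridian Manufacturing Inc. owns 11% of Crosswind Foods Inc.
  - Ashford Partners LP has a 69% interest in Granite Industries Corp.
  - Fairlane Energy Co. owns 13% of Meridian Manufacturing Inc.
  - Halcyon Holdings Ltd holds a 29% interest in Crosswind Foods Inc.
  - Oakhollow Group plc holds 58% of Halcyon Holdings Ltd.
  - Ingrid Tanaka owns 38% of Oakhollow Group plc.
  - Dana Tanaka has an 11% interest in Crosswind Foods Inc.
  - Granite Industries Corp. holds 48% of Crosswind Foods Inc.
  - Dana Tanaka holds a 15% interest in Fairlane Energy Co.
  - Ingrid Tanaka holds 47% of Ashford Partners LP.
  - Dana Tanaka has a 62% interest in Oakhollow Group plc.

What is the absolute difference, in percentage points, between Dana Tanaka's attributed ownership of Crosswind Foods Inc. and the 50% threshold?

7.1801

By parent–child attribution (R3), Dana Tanaka is treated as also owning Ingrid Tanaka's interest in Ashford Partners LP, giving 41% + 47% = 88%.
By parent–child attribution (R3), Dana Tanaka is treated as also owning Ingrid Tanaka's interest in Oakhollow Group plc, giving 62% + 38% = 100%.
Chain via Ashford Partners LP → Granite Industries Corp. (R2): 88% × 69% × 48% = 29.1456% of Crosswind Foods Inc.
Chain via Oakhollow Group plc → Halcyon Holdings Ltd (R2): 100% × 58% × 29% = 16.82% of Crosswind Foods Inc.
Chain via Fairlane Energy Co. → Meridian Manufacturing Inc. (R2): 15% × 13% × 11% = 0.2145% of Crosswind Foods Inc.
Direct interest in Crosswind Foods Inc: 11%.
Aggregating (R1): 29.1456% + 16.82% + 0.2145% + 11% = 57.1801%.
57.1801% exceeds the 50% threshold by 7.1801 percentage points.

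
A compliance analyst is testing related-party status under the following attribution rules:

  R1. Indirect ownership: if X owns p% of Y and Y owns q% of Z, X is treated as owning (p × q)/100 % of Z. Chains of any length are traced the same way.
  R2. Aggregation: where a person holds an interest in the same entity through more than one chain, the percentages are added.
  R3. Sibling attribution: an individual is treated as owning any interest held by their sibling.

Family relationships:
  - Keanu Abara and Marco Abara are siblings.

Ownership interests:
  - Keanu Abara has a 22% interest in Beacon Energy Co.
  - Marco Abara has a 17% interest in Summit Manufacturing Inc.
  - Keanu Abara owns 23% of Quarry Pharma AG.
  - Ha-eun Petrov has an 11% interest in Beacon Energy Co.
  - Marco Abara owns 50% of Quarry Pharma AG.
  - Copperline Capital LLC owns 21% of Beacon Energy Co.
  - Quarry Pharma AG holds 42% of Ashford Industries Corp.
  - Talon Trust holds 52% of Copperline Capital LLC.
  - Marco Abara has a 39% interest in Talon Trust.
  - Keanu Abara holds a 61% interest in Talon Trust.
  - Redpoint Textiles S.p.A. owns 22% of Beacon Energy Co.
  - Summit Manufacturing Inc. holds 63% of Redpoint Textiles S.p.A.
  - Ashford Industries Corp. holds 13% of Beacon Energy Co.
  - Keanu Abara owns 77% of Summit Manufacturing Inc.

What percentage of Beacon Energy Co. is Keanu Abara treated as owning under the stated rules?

By sibling attribution (R3), Keanu Abara is treated as also owning Marco Abara's interest in Quarry Pharma AG, giving 23% + 50% = 73%.
By sibling attribution (R3), Keanu Abara is treated as also owning Marco Abara's interest in Talon Trust, giving 61% + 39% = 100%.
By sibling attribution (R3), Keanu Abara is treated as also owning Marco Abara's interest in Summit Manufacturing Inc, giving 77% + 17% = 94%.
Chain via Quarry Pharma AG → Ashford Industries Corp. (R1): 73% × 42% × 13% = 3.9858% of Beacon Energy Co.
Chain via Talon Trust → Copperline Capital LLC (R1): 100% × 52% × 21% = 10.92% of Beacon Energy Co.
Chain via Summit Manufacturing Inc. → Redpoint Textiles S.p.A. (R1): 94% × 63% × 22% = 13.0284% of Beacon Energy Co.
Direct interest in Beacon Energy Co: 22%.
Aggregating (R2): 3.9858% + 10.92% + 13.0284% + 22% = 49.9342%.

49.9342%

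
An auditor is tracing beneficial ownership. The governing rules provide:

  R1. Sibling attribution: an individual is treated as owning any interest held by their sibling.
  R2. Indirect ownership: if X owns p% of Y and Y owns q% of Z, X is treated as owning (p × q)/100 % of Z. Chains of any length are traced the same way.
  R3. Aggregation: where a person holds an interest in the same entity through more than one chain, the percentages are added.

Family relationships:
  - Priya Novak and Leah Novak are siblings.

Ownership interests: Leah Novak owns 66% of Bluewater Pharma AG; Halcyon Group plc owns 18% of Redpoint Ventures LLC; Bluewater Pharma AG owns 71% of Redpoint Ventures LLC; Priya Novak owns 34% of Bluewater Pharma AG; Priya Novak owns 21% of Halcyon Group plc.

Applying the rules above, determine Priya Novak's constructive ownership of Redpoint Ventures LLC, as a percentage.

74.78%

By sibling attribution (R1), Priya Novak is treated as also owning Leah Novak's interest in Bluewater Pharma AG, giving 34% + 66% = 100%.
Chain via Bluewater Pharma AG (R2): 100% × 71% = 71% of Redpoint Ventures LLC.
Chain via Halcyon Group plc (R2): 21% × 18% = 3.78% of Redpoint Ventures LLC.
Aggregating (R3): 71% + 3.78% = 74.78%.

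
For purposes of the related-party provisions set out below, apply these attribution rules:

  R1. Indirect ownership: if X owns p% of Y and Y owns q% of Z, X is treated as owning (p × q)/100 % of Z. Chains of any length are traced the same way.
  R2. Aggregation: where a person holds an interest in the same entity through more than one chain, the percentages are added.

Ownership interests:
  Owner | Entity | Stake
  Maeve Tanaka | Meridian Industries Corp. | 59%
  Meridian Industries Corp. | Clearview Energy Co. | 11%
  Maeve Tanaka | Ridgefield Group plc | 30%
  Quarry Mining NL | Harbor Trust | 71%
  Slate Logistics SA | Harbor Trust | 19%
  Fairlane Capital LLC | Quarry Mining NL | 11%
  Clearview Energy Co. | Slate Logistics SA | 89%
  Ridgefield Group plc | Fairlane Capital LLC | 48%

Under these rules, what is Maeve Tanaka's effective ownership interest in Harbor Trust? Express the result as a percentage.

2.222099%

Chain via Ridgefield Group plc → Fairlane Capital LLC → Quarry Mining NL (R1): 30% × 48% × 11% × 71% = 1.12464% of Harbor Trust.
Chain via Meridian Industries Corp. → Clearview Energy Co. → Slate Logistics SA (R1): 59% × 11% × 89% × 19% = 1.097459% of Harbor Trust.
Aggregating (R2): 1.12464% + 1.097459% = 2.222099%.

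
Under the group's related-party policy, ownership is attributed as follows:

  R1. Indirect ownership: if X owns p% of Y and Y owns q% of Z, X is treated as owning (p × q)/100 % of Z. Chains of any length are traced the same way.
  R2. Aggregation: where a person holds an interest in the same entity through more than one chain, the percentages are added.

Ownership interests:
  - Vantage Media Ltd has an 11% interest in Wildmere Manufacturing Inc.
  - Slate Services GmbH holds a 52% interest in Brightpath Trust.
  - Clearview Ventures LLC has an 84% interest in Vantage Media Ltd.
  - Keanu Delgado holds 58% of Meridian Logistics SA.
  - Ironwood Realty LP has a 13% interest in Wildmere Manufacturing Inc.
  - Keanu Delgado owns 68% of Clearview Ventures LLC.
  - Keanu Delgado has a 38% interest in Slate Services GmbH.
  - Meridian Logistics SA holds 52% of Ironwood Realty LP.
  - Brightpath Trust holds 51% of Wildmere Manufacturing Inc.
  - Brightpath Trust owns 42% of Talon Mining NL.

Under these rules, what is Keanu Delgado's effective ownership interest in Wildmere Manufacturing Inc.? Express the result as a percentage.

20.2816%

Chain via Meridian Logistics SA → Ironwood Realty LP (R1): 58% × 52% × 13% = 3.9208% of Wildmere Manufacturing Inc.
Chain via Slate Services GmbH → Brightpath Trust (R1): 38% × 52% × 51% = 10.0776% of Wildmere Manufacturing Inc.
Chain via Clearview Ventures LLC → Vantage Media Ltd (R1): 68% × 84% × 11% = 6.2832% of Wildmere Manufacturing Inc.
Aggregating (R2): 3.9208% + 10.0776% + 6.2832% = 20.2816%.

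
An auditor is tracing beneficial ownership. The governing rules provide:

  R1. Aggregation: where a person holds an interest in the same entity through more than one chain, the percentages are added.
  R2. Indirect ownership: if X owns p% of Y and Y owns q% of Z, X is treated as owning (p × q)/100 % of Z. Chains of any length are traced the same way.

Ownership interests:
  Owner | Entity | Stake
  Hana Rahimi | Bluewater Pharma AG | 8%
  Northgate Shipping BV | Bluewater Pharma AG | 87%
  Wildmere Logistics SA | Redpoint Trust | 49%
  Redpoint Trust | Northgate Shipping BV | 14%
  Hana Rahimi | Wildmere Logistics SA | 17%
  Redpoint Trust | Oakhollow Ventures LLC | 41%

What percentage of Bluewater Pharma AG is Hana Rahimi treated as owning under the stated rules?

Chain via Wildmere Logistics SA → Redpoint Trust → Northgate Shipping BV (R2): 17% × 49% × 14% × 87% = 1.014594% of Bluewater Pharma AG.
Direct interest in Bluewater Pharma AG: 8%.
Aggregating (R1): 1.014594% + 8% = 9.014594%.

9.014594%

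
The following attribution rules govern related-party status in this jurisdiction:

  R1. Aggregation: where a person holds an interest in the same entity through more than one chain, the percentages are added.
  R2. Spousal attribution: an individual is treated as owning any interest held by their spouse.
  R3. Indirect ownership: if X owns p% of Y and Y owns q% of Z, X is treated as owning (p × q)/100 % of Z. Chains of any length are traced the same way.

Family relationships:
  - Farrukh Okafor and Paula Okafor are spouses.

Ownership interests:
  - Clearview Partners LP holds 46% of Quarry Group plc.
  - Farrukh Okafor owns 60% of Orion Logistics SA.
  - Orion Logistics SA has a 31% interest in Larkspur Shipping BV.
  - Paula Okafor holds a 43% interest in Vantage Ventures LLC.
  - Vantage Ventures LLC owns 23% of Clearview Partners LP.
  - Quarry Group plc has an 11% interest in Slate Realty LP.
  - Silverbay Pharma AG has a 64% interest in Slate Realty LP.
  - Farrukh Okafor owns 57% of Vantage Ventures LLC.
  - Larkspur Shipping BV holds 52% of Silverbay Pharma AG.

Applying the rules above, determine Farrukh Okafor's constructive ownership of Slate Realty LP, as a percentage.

7.35388%

By spousal attribution (R2), Farrukh Okafor is treated as also owning Paula Okafor's interest in Vantage Ventures LLC, giving 57% + 43% = 100%.
Chain via Orion Logistics SA → Larkspur Shipping BV → Silverbay Pharma AG (R3): 60% × 31% × 52% × 64% = 6.19008% of Slate Realty LP.
Chain via Vantage Ventures LLC → Clearview Partners LP → Quarry Group plc (R3): 100% × 23% × 46% × 11% = 1.1638% of Slate Realty LP.
Aggregating (R1): 6.19008% + 1.1638% = 7.35388%.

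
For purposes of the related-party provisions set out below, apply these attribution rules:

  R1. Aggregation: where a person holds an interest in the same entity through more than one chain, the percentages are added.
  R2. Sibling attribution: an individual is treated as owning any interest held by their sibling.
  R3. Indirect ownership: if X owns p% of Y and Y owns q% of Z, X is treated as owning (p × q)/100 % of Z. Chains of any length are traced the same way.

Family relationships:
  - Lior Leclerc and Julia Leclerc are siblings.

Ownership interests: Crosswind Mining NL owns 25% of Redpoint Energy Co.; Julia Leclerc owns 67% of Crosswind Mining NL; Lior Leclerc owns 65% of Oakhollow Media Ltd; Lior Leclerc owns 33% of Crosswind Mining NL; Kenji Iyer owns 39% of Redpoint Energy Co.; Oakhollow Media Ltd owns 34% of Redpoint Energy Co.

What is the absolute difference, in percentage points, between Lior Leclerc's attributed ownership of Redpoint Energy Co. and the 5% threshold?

42.1

By sibling attribution (R2), Lior Leclerc is treated as also owning Julia Leclerc's interest in Crosswind Mining NL, giving 33% + 67% = 100%.
Chain via Crosswind Mining NL (R3): 100% × 25% = 25% of Redpoint Energy Co.
Chain via Oakhollow Media Ltd (R3): 65% × 34% = 22.1% of Redpoint Energy Co.
Aggregating (R1): 25% + 22.1% = 47.1%.
47.1% exceeds the 5% threshold by 42.1 percentage points.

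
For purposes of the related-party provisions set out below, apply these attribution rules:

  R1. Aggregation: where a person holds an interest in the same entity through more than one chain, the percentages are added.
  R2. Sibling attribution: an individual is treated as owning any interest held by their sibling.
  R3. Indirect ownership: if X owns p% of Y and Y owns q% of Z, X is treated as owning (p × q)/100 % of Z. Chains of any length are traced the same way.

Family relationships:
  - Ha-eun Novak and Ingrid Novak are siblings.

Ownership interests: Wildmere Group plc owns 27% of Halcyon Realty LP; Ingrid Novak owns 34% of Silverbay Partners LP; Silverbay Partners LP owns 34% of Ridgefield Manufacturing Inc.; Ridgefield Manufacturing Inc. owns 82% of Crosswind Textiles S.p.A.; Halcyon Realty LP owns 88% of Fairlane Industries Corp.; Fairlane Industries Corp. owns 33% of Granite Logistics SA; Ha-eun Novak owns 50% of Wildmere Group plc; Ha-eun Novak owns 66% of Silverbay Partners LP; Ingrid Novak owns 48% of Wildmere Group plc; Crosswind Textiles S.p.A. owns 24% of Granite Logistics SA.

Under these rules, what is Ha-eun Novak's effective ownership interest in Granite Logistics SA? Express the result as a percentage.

14.375184%

By sibling attribution (R2), Ha-eun Novak is treated as also owning Ingrid Novak's interest in Silverbay Partners LP, giving 66% + 34% = 100%.
By sibling attribution (R2), Ha-eun Novak is treated as also owning Ingrid Novak's interest in Wildmere Group plc, giving 50% + 48% = 98%.
Chain via Silverbay Partners LP → Ridgefield Manufacturing Inc. → Crosswind Textiles S.p.A. (R3): 100% × 34% × 82% × 24% = 6.6912% of Granite Logistics SA.
Chain via Wildmere Group plc → Halcyon Realty LP → Fairlane Industries Corp. (R3): 98% × 27% × 88% × 33% = 7.683984% of Granite Logistics SA.
Aggregating (R1): 6.6912% + 7.683984% = 14.375184%.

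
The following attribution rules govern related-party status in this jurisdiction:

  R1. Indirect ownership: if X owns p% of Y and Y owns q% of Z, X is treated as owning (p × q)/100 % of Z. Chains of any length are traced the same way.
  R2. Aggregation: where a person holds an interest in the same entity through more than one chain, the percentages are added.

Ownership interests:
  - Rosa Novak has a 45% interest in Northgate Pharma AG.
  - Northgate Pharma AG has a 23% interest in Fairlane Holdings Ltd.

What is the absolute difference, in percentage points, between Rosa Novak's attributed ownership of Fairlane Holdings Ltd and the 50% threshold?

Chain via Northgate Pharma AG (R1): 45% × 23% = 10.35% of Fairlane Holdings Ltd.
10.35% falls short of the 50% threshold by 39.65 percentage points.

39.65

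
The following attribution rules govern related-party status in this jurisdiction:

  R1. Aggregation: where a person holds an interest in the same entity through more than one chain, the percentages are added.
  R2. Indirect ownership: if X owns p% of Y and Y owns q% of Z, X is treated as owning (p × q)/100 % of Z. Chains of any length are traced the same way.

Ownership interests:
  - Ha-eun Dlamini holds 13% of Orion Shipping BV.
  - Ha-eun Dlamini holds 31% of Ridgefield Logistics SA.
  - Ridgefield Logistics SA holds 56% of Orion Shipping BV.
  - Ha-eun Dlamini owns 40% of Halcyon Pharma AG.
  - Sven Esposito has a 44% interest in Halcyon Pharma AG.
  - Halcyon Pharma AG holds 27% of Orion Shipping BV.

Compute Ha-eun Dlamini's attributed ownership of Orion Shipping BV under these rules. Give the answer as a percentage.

Chain via Ridgefield Logistics SA (R2): 31% × 56% = 17.36% of Orion Shipping BV.
Chain via Halcyon Pharma AG (R2): 40% × 27% = 10.8% of Orion Shipping BV.
Direct interest in Orion Shipping BV: 13%.
Aggregating (R1): 17.36% + 10.8% + 13% = 41.16%.

41.16%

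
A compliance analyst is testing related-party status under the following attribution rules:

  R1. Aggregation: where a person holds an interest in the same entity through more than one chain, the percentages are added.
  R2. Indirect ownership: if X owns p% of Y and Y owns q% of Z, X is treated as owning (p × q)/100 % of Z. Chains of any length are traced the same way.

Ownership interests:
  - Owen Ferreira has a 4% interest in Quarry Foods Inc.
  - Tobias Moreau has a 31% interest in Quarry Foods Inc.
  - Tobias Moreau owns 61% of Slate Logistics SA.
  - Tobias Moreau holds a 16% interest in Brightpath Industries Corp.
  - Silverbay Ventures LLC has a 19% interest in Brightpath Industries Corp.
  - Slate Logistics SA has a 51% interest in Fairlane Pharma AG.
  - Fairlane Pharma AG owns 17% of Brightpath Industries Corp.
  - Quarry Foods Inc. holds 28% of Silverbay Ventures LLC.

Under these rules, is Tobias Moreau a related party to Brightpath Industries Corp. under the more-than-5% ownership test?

Yes

Chain via Slate Logistics SA → Fairlane Pharma AG (R2): 61% × 51% × 17% = 5.2887% of Brightpath Industries Corp.
Chain via Quarry Foods Inc. → Silverbay Ventures LLC (R2): 31% × 28% × 19% = 1.6492% of Brightpath Industries Corp.
Direct interest in Brightpath Industries Corp: 16%.
Aggregating (R1): 5.2887% + 1.6492% + 16% = 22.9379%.
22.9379% exceeds the 5% threshold, so Tobias is a related party to Brightpath Industries Corp.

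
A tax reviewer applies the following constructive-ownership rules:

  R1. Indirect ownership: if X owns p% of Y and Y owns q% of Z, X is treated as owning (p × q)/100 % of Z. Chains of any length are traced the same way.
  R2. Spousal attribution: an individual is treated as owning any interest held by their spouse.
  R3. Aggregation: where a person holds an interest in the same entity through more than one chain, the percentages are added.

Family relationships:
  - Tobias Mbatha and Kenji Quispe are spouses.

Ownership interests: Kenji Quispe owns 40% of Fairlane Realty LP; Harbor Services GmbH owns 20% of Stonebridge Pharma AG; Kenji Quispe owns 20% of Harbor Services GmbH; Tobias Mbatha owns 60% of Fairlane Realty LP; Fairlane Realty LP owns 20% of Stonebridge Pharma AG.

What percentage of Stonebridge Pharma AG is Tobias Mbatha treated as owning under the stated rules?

24%

By spousal attribution (R2), Tobias Mbatha is treated as also owning Kenji Quispe's interest in Fairlane Realty LP, giving 60% + 40% = 100%.
By spousal attribution (R2), Tobias Mbatha is treated as owning Kenji Quispe's 20% interest in Harbor Services GmbH.
Chain via Fairlane Realty LP (R1): 100% × 20% = 20% of Stonebridge Pharma AG.
Chain via Harbor Services GmbH (R1): 20% × 20% = 4% of Stonebridge Pharma AG.
Aggregating (R3): 20% + 4% = 24%.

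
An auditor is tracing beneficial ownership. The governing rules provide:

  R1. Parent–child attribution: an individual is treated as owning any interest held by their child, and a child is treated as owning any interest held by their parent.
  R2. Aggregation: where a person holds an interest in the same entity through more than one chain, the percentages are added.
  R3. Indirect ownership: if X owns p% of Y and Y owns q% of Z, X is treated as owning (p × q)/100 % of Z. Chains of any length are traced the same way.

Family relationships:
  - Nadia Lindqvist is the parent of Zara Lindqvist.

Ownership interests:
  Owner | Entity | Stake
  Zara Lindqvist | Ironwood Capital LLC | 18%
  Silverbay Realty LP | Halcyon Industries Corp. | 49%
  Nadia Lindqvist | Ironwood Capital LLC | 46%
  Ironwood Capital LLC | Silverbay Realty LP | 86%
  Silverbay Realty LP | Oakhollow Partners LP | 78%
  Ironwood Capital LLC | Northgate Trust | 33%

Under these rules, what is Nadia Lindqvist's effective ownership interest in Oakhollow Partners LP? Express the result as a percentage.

By parent–child attribution (R1), Nadia Lindqvist is treated as also owning Zara Lindqvist's interest in Ironwood Capital LLC, giving 46% + 18% = 64%.
Chain via Ironwood Capital LLC → Silverbay Realty LP (R3): 64% × 86% × 78% = 42.9312% of Oakhollow Partners LP.

42.9312%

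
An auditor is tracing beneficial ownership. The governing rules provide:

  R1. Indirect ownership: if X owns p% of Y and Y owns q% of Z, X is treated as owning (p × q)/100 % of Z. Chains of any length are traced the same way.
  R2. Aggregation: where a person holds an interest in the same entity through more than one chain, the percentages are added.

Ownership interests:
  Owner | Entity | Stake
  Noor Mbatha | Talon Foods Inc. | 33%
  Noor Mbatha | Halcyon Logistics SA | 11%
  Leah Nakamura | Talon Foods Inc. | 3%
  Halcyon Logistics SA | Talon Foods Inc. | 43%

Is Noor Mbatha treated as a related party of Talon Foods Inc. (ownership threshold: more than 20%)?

Chain via Halcyon Logistics SA (R1): 11% × 43% = 4.73% of Talon Foods Inc.
Direct interest in Talon Foods Inc: 33%.
Aggregating (R2): 4.73% + 33% = 37.73%.
37.73% exceeds the 20% threshold, so Noor is a related party to Talon Foods Inc.

Yes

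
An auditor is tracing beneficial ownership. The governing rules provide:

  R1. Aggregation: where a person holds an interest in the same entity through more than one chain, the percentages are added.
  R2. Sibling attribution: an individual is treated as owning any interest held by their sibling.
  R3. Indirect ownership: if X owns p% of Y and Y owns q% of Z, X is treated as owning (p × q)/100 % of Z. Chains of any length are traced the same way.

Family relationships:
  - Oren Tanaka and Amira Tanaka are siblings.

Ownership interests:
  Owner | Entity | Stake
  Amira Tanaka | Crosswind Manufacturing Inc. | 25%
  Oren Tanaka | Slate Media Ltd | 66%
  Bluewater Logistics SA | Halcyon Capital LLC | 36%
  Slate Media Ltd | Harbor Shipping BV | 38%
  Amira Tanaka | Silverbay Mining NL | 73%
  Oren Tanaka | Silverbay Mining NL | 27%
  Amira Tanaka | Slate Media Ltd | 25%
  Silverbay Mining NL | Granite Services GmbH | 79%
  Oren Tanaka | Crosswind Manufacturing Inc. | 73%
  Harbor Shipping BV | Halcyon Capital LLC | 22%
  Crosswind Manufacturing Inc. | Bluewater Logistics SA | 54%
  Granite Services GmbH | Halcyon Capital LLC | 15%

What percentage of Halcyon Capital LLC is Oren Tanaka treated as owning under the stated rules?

By sibling attribution (R2), Oren Tanaka is treated as also owning Amira Tanaka's interest in Slate Media Ltd, giving 66% + 25% = 91%.
By sibling attribution (R2), Oren Tanaka is treated as also owning Amira Tanaka's interest in Silverbay Mining NL, giving 27% + 73% = 100%.
By sibling attribution (R2), Oren Tanaka is treated as also owning Amira Tanaka's interest in Crosswind Manufacturing Inc, giving 73% + 25% = 98%.
Chain via Slate Media Ltd → Harbor Shipping BV (R3): 91% × 38% × 22% = 7.6076% of Halcyon Capital LLC.
Chain via Silverbay Mining NL → Granite Services GmbH (R3): 100% × 79% × 15% = 11.85% of Halcyon Capital LLC.
Chain via Crosswind Manufacturing Inc. → Bluewater Logistics SA (R3): 98% × 54% × 36% = 19.0512% of Halcyon Capital LLC.
Aggregating (R1): 7.6076% + 11.85% + 19.0512% = 38.5088%.

38.5088%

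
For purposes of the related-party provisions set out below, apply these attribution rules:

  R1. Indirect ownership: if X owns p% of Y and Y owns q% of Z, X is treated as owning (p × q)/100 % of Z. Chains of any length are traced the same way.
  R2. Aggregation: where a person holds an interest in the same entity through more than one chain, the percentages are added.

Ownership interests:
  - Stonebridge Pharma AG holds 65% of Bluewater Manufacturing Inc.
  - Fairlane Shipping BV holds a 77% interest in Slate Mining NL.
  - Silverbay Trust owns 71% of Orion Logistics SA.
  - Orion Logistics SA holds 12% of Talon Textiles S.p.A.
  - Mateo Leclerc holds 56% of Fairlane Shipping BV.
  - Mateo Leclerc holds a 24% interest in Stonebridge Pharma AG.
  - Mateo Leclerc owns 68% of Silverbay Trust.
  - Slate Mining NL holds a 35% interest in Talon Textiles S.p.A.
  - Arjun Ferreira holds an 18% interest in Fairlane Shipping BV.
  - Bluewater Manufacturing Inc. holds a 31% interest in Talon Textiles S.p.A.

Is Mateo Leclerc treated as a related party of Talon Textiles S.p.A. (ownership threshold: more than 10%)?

Chain via Stonebridge Pharma AG → Bluewater Manufacturing Inc. (R1): 24% × 65% × 31% = 4.836% of Talon Textiles S.p.A.
Chain via Silverbay Trust → Orion Logistics SA (R1): 68% × 71% × 12% = 5.7936% of Talon Textiles S.p.A.
Chain via Fairlane Shipping BV → Slate Mining NL (R1): 56% × 77% × 35% = 15.092% of Talon Textiles S.p.A.
Aggregating (R2): 4.836% + 5.7936% + 15.092% = 25.7216%.
25.7216% exceeds the 10% threshold, so Mateo is a related party to Talon Textiles S.p.A.

Yes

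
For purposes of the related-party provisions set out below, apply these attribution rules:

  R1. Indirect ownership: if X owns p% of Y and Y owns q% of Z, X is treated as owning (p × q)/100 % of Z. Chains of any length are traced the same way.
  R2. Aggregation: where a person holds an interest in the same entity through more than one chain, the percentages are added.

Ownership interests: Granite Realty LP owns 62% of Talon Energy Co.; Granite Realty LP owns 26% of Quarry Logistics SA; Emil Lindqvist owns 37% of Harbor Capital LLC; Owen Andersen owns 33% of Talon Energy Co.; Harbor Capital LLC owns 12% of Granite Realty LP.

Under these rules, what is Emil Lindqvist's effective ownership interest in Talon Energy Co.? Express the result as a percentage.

2.7528%

Chain via Harbor Capital LLC → Granite Realty LP (R1): 37% × 12% × 62% = 2.7528% of Talon Energy Co.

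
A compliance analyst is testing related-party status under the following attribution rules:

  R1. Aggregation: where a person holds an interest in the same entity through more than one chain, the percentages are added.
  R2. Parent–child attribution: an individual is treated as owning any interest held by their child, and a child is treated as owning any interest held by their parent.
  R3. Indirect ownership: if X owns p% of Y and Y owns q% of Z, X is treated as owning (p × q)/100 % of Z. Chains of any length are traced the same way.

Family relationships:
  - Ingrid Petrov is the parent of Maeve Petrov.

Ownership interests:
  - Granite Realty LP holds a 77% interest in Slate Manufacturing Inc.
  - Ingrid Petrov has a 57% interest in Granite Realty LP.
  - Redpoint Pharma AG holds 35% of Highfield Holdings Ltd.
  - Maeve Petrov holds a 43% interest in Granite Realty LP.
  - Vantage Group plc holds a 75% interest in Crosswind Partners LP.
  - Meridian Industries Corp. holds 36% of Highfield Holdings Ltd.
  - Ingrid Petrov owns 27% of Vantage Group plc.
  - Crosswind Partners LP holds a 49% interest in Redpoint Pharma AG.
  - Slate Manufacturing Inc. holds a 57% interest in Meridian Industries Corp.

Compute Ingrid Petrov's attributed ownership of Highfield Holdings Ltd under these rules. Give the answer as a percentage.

19.273275%

By parent–child attribution (R2), Ingrid Petrov is treated as also owning Maeve Petrov's interest in Granite Realty LP, giving 57% + 43% = 100%.
Chain via Vantage Group plc → Crosswind Partners LP → Redpoint Pharma AG (R3): 27% × 75% × 49% × 35% = 3.472875% of Highfield Holdings Ltd.
Chain via Granite Realty LP → Slate Manufacturing Inc. → Meridian Industries Corp. (R3): 100% × 77% × 57% × 36% = 15.8004% of Highfield Holdings Ltd.
Aggregating (R1): 3.472875% + 15.8004% = 19.273275%.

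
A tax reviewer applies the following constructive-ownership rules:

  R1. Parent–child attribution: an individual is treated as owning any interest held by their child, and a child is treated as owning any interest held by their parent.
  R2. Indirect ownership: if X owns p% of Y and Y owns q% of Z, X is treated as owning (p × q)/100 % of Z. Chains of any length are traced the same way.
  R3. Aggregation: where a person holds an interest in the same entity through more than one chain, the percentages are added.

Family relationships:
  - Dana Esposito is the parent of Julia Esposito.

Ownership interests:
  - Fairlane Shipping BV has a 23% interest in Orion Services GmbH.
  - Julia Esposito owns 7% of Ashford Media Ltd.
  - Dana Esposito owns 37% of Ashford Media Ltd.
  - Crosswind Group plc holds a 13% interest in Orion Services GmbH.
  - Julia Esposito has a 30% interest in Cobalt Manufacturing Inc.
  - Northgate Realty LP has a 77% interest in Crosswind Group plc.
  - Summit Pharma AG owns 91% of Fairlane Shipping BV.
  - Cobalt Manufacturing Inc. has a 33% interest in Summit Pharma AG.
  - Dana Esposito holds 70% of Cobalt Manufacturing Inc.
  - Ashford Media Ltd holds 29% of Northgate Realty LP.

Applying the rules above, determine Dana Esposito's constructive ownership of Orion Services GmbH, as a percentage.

8.184176%

By parent–child attribution (R1), Dana Esposito is treated as also owning Julia Esposito's interest in Ashford Media Ltd, giving 37% + 7% = 44%.
By parent–child attribution (R1), Dana Esposito is treated as also owning Julia Esposito's interest in Cobalt Manufacturing Inc, giving 70% + 30% = 100%.
Chain via Ashford Media Ltd → Northgate Realty LP → Crosswind Group plc (R2): 44% × 29% × 77% × 13% = 1.277276% of Orion Services GmbH.
Chain via Cobalt Manufacturing Inc. → Summit Pharma AG → Fairlane Shipping BV (R2): 100% × 33% × 91% × 23% = 6.9069% of Orion Services GmbH.
Aggregating (R3): 1.277276% + 6.9069% = 8.184176%.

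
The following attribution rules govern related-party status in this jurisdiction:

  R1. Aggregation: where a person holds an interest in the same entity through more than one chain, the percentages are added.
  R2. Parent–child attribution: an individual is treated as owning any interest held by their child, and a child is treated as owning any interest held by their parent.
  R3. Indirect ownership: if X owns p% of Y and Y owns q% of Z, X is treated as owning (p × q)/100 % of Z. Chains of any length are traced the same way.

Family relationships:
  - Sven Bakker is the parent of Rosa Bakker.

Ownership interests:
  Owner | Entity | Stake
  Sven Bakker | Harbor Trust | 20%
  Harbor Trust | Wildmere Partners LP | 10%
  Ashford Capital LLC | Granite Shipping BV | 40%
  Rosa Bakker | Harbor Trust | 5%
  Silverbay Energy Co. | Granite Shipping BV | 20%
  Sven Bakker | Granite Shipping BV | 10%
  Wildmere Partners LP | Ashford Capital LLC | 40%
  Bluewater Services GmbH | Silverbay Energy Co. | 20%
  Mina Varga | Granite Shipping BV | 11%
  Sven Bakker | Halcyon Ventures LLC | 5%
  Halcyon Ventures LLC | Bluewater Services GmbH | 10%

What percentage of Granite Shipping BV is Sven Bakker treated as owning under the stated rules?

By parent–child attribution (R2), Sven Bakker is treated as also owning Rosa Bakker's interest in Harbor Trust, giving 20% + 5% = 25%.
Chain via Halcyon Ventures LLC → Bluewater Services GmbH → Silverbay Energy Co. (R3): 5% × 10% × 20% × 20% = 0.02% of Granite Shipping BV.
Chain via Harbor Trust → Wildmere Partners LP → Ashford Capital LLC (R3): 25% × 10% × 40% × 40% = 0.4% of Granite Shipping BV.
Direct interest in Granite Shipping BV: 10%.
Aggregating (R1): 0.02% + 0.4% + 10% = 10.42%.

10.42%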